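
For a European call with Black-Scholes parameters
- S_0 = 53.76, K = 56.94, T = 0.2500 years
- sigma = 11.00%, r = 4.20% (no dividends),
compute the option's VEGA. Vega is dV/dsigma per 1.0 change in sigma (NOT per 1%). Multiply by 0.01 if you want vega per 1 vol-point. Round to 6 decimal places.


d1 = -0.8264706479; d2 = -0.8814706479
phi(d1) = 0.2835220449; exp(-qT) = 1.0000000000; exp(-rT) = 0.9895549326
Vega = S * exp(-qT) * phi(d1) * sqrt(T) = 53.7600 * 1.0000000000 * 0.2835220449 * 0.5000000000 = 7.621073

Answer: Vega = 7.621073


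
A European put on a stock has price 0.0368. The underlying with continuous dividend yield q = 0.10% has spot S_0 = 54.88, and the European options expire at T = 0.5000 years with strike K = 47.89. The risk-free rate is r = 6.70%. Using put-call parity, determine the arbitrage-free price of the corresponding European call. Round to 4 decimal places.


Put-call parity: C - P = S_0 * exp(-qT) - K * exp(-rT).
S_0 * exp(-qT) = 54.8800 * 0.99950012 = 54.85256686
K * exp(-rT) = 47.8900 * 0.96705491 = 46.31225970
C = P + S*exp(-qT) - K*exp(-rT)
C = 0.0368 + 54.85256686 - 46.31225970 = 8.5771

Answer: Call price = 8.5771


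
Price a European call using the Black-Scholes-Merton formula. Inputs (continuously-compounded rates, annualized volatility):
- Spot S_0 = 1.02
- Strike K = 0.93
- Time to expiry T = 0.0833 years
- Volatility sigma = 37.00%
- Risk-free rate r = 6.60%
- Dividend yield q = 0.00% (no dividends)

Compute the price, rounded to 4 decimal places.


d1 = (ln(S/K) + (r - q + 0.5*sigma^2) * T) / (sigma * sqrt(T)) = 0.96988971
d2 = d1 - sigma * sqrt(T) = 0.86310128
exp(-rT) = 0.99451729; exp(-qT) = 1.00000000
C = S_0 * exp(-qT) * N(d1) - K * exp(-rT) * N(d2)
N(d1) = 0.83394927; N(d2) = 0.80595911
C = 1.0200 * 1.00000000 * 0.83394927 - 0.9300 * 0.99451729 * 0.80595911 = 0.1052

Answer: Price = 0.1052


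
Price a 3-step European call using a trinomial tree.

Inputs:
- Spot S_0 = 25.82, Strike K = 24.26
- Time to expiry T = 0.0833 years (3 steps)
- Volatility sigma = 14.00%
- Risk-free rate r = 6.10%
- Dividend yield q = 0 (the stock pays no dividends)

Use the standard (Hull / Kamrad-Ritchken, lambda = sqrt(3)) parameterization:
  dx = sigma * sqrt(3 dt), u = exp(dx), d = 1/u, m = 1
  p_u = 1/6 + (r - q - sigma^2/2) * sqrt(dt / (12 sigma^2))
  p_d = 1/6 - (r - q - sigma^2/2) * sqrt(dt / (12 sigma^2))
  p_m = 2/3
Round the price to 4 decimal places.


Answer: Price = V(0,0) = 1.7071

Derivation:
dt = T/N = 0.027767; dx = sigma*sqrt(3*dt) = 0.040406
u = exp(dx) = 1.041234; d = 1/u = 0.960399
p_u = 0.184259, p_m = 0.666667, p_d = 0.149075
Discount per step: exp(-r*dt) = 0.998308
Stock lattice S(k, j) with j the centered position index:
  k=0: S(0,+0) = 25.8200
  k=1: S(1,-1) = 24.7975; S(1,+0) = 25.8200; S(1,+1) = 26.8847
  k=2: S(2,-2) = 23.8155; S(2,-1) = 24.7975; S(2,+0) = 25.8200; S(2,+1) = 26.8847; S(2,+2) = 27.9932
  k=3: S(3,-3) = 22.8724; S(3,-2) = 23.8155; S(3,-1) = 24.7975; S(3,+0) = 25.8200; S(3,+1) = 26.8847; S(3,+2) = 27.9932; S(3,+3) = 29.1475
Terminal payoffs V(N, j) = max(S_T - K, 0):
  V(3,-3) = 0.000000; V(3,-2) = 0.000000; V(3,-1) = 0.537503; V(3,+0) = 1.560000; V(3,+1) = 2.624659; V(3,+2) = 3.733218; V(3,+3) = 4.887487
Backward induction: V(k, j) = exp(-r*dt) * [p_u * V(k+1, j+1) + p_m * V(k+1, j) + p_d * V(k+1, j-1)]
  V(2,-2) = exp(-r*dt) * [p_u*0.537503 + p_m*0.000000 + p_d*0.000000] = 0.098872
  V(2,-1) = exp(-r*dt) * [p_u*1.560000 + p_m*0.537503 + p_d*0.000000] = 0.644686
  V(2,+0) = exp(-r*dt) * [p_u*2.624659 + p_m*1.560000 + p_d*0.537503] = 1.601030
  V(2,+1) = exp(-r*dt) * [p_u*3.733218 + p_m*2.624659 + p_d*1.560000] = 2.665688
  V(2,+2) = exp(-r*dt) * [p_u*4.887487 + p_m*3.733218 + p_d*2.624659] = 3.774245
  V(1,-1) = exp(-r*dt) * [p_u*1.601030 + p_m*0.644686 + p_d*0.098872] = 0.738282
  V(1,+0) = exp(-r*dt) * [p_u*2.665688 + p_m*1.601030 + p_d*0.644686] = 1.651835
  V(1,+1) = exp(-r*dt) * [p_u*3.774245 + p_m*2.665688 + p_d*1.601030] = 2.706647
  V(0,+0) = exp(-r*dt) * [p_u*2.706647 + p_m*1.651835 + p_d*0.738282] = 1.707112


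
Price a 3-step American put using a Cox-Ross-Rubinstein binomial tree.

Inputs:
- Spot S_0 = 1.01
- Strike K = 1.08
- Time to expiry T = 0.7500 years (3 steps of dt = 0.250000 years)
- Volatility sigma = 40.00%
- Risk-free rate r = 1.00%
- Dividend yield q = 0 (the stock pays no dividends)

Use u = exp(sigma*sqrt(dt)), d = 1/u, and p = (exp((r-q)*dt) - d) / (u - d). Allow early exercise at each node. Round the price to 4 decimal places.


Answer: Price = V(0,0) = 0.1863

Derivation:
dt = T/N = 0.250000
u = exp(sigma*sqrt(dt)) = 1.221403; d = 1/u = 0.818731
p = (exp((r-q)*dt) - d) / (u - d) = 0.456382
Discount per step: exp(-r*dt) = 0.997503
Stock lattice S(k, i) with i counting down-moves:
  k=0: S(0,0) = 1.0100
  k=1: S(1,0) = 1.2336; S(1,1) = 0.8269
  k=2: S(2,0) = 1.5067; S(2,1) = 1.0100; S(2,2) = 0.6770
  k=3: S(3,0) = 1.8403; S(3,1) = 1.2336; S(3,2) = 0.8269; S(3,3) = 0.5543
Terminal payoffs V(N, i) = max(K - S_T, 0):
  V(3,0) = 0.000000; V(3,1) = 0.000000; V(3,2) = 0.253082; V(3,3) = 0.525700
Backward induction: V(k, i) = exp(-r*dt) * [p * V(k+1, i) + (1-p) * V(k+1, i+1)]; then take max(V_cont, immediate exercise) for American.
  V(2,0) = exp(-r*dt) * [p*0.000000 + (1-p)*0.000000] = 0.000000; exercise = 0.000000; V(2,0) = max -> 0.000000
  V(2,1) = exp(-r*dt) * [p*0.000000 + (1-p)*0.253082] = 0.137236; exercise = 0.070000; V(2,1) = max -> 0.137236
  V(2,2) = exp(-r*dt) * [p*0.253082 + (1-p)*0.525700] = 0.400280; exercise = 0.402977; V(2,2) = max -> 0.402977
  V(1,0) = exp(-r*dt) * [p*0.000000 + (1-p)*0.137236] = 0.074418; exercise = 0.000000; V(1,0) = max -> 0.074418
  V(1,1) = exp(-r*dt) * [p*0.137236 + (1-p)*0.402977] = 0.280994; exercise = 0.253082; V(1,1) = max -> 0.280994
  V(0,0) = exp(-r*dt) * [p*0.074418 + (1-p)*0.280994] = 0.186250; exercise = 0.070000; V(0,0) = max -> 0.186250


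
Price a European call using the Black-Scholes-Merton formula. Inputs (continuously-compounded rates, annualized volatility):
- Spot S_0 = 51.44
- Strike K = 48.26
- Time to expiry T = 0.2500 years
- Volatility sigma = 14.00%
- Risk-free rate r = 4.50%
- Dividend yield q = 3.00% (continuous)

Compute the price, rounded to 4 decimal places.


Answer: Price = 3.6429

Derivation:
d1 = (ln(S/K) + (r - q + 0.5*sigma^2) * T) / (sigma * sqrt(T)) = 1.00018600
d2 = d1 - sigma * sqrt(T) = 0.93018600
exp(-rT) = 0.98881304; exp(-qT) = 0.99252805
C = S_0 * exp(-qT) * N(d1) - K * exp(-rT) * N(d2)
N(d1) = 0.84138975; N(d2) = 0.82386260
C = 51.4400 * 0.99252805 * 0.84138975 - 48.2600 * 0.98881304 * 0.82386260 = 3.6429


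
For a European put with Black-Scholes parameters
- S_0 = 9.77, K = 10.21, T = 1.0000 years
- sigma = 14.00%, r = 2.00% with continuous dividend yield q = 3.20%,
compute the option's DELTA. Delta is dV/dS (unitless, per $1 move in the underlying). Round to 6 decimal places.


d1 = -0.3303654723; d2 = -0.4703654723
phi(d1) = 0.3777550891; exp(-qT) = 0.9685065821; exp(-rT) = 0.9801986733
N(-d1) = 0.6294380863
Delta = -exp(-qT) * N(-d1) = -0.9685065821 * 0.6294380863 = -0.609615

Answer: Delta = -0.609615


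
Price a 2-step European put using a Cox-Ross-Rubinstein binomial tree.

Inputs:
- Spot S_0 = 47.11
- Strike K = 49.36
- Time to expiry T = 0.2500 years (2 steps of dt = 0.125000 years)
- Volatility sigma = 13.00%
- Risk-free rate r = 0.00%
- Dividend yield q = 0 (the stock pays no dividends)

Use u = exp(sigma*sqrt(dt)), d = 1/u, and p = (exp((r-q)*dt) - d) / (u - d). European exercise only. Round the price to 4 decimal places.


Answer: Price = V(0,0) = 2.7955

Derivation:
dt = T/N = 0.125000
u = exp(sigma*sqrt(dt)) = 1.047035; d = 1/u = 0.955078
p = (exp((r-q)*dt) - d) / (u - d) = 0.488512
Discount per step: exp(-r*dt) = 1.000000
Stock lattice S(k, i) with i counting down-moves:
  k=0: S(0,0) = 47.1100
  k=1: S(1,0) = 49.3258; S(1,1) = 44.9937
  k=2: S(2,0) = 51.6458; S(2,1) = 47.1100; S(2,2) = 42.9725
Terminal payoffs V(N, i) = max(K - S_T, 0):
  V(2,0) = 0.000000; V(2,1) = 2.250000; V(2,2) = 6.387456
Backward induction: V(k, i) = exp(-r*dt) * [p * V(k+1, i) + (1-p) * V(k+1, i+1)].
  V(1,0) = exp(-r*dt) * [p*0.000000 + (1-p)*2.250000] = 1.150849
  V(1,1) = exp(-r*dt) * [p*2.250000 + (1-p)*6.387456] = 4.366261
  V(0,0) = exp(-r*dt) * [p*1.150849 + (1-p)*4.366261] = 2.795495


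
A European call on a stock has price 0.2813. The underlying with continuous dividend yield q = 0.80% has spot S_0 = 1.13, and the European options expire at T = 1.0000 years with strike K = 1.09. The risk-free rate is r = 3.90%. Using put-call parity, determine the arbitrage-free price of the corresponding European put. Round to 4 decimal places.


Put-call parity: C - P = S_0 * exp(-qT) - K * exp(-rT).
S_0 * exp(-qT) = 1.1300 * 0.99203191 = 1.12099606
K * exp(-rT) = 1.0900 * 0.96175071 = 1.04830827
P = C - S*exp(-qT) + K*exp(-rT)
P = 0.2813 - 1.12099606 + 1.04830827 = 0.2086

Answer: Put price = 0.2086


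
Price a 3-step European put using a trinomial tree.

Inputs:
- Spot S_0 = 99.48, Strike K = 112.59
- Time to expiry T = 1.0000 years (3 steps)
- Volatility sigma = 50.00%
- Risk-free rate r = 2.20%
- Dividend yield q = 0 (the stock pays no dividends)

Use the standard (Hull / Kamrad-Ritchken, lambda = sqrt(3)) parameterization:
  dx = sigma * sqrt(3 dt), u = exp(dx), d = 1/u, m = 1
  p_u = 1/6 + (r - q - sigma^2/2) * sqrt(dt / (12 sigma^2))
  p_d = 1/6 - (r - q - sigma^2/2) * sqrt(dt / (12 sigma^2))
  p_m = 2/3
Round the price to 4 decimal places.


dt = T/N = 0.333333; dx = sigma*sqrt(3*dt) = 0.500000
u = exp(dx) = 1.648721; d = 1/u = 0.606531
p_u = 0.132333, p_m = 0.666667, p_d = 0.201000
Discount per step: exp(-r*dt) = 0.992693
Stock lattice S(k, j) with j the centered position index:
  k=0: S(0,+0) = 99.4800
  k=1: S(1,-1) = 60.3377; S(1,+0) = 99.4800; S(1,+1) = 164.0148
  k=2: S(2,-2) = 36.5966; S(2,-1) = 60.3377; S(2,+0) = 99.4800; S(2,+1) = 164.0148; S(2,+2) = 270.4147
  k=3: S(3,-3) = 22.1970; S(3,-2) = 36.5966; S(3,-1) = 60.3377; S(3,+0) = 99.4800; S(3,+1) = 164.0148; S(3,+2) = 270.4147; S(3,+3) = 445.8384
Terminal payoffs V(N, j) = max(K - S_T, 0):
  V(3,-3) = 90.393012; V(3,-2) = 75.993353; V(3,-1) = 52.252330; V(3,+0) = 13.110000; V(3,+1) = 0.000000; V(3,+2) = 0.000000; V(3,+3) = 0.000000
Backward induction: V(k, j) = exp(-r*dt) * [p_u * V(k+1, j+1) + p_m * V(k+1, j) + p_d * V(k+1, j-1)]
  V(2,-2) = exp(-r*dt) * [p_u*52.252330 + p_m*75.993353 + p_d*90.393012] = 75.192517
  V(2,-1) = exp(-r*dt) * [p_u*13.110000 + p_m*52.252330 + p_d*75.993353] = 51.465639
  V(2,+0) = exp(-r*dt) * [p_u*0.000000 + p_m*13.110000 + p_d*52.252330] = 19.102121
  V(2,+1) = exp(-r*dt) * [p_u*0.000000 + p_m*0.000000 + p_d*13.110000] = 2.615857
  V(2,+2) = exp(-r*dt) * [p_u*0.000000 + p_m*0.000000 + p_d*0.000000] = 0.000000
  V(1,-1) = exp(-r*dt) * [p_u*19.102121 + p_m*51.465639 + p_d*75.192517] = 51.572382
  V(1,+0) = exp(-r*dt) * [p_u*2.615857 + p_m*19.102121 + p_d*51.465639] = 23.254347
  V(1,+1) = exp(-r*dt) * [p_u*0.000000 + p_m*2.615857 + p_d*19.102121] = 5.542635
  V(0,+0) = exp(-r*dt) * [p_u*5.542635 + p_m*23.254347 + p_d*51.572382] = 26.408051

Answer: Price = V(0,0) = 26.4081


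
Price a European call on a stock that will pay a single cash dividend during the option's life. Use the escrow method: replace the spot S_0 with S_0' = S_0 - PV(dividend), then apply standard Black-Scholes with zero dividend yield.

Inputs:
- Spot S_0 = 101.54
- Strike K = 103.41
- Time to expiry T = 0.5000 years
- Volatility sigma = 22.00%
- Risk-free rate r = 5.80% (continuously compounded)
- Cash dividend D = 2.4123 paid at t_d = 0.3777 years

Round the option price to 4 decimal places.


PV(D) = D * exp(-r * t_d) = 2.4123 * 0.97833161 = 2.36002934
S_0' = S_0 - PV(D) = 101.5400 - 2.36002934 = 99.17997066
d1 = (ln(S_0'/K) + (r + sigma^2/2)*T) / (sigma*sqrt(T)) = -0.00427854
d2 = d1 - sigma*sqrt(T) = -0.15984203
exp(-rT) = 0.97141646
N(d1) = 0.49829312; N(d2) = 0.43650276
C = S_0' * N(d1) - K * exp(-rT) * N(d2) = 99.17997066 * 0.49829312 - 103.4100 * 0.97141646 * 0.43650276 = 5.5722

Answer: Price = 5.5722


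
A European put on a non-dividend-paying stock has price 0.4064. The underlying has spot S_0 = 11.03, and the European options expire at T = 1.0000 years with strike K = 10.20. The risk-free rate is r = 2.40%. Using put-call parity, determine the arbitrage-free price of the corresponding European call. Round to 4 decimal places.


Put-call parity: C - P = S_0 * exp(-qT) - K * exp(-rT).
S_0 * exp(-qT) = 11.0300 * 1.00000000 = 11.03000000
K * exp(-rT) = 10.2000 * 0.97628571 = 9.95811424
C = P + S*exp(-qT) - K*exp(-rT)
C = 0.4064 + 11.03000000 - 9.95811424 = 1.4783

Answer: Call price = 1.4783


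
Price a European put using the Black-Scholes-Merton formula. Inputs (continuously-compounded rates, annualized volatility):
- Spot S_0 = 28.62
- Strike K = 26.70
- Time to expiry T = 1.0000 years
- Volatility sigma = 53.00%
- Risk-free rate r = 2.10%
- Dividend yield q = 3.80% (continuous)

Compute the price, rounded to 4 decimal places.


d1 = (ln(S/K) + (r - q + 0.5*sigma^2) * T) / (sigma * sqrt(T)) = 0.36394756
d2 = d1 - sigma * sqrt(T) = -0.16605244
exp(-rT) = 0.97921896; exp(-qT) = 0.96271294
P = K * exp(-rT) * N(-d2) - S_0 * exp(-qT) * N(-d1)
N(-d1) = 0.35794858; N(-d2) = 0.56594216
P = 26.7000 * 0.97921896 * 0.56594216 - 28.6200 * 0.96271294 * 0.35794858 = 4.9341

Answer: Price = 4.9341


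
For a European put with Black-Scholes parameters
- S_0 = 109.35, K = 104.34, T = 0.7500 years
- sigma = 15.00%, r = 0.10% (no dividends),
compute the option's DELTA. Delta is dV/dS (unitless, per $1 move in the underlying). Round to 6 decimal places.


Answer: Delta = -0.332960

Derivation:
d1 = 0.4317536898; d2 = 0.3018498792
phi(d1) = 0.3634388733; exp(-qT) = 1.0000000000; exp(-rT) = 0.9992502812
N(-d1) = 0.3329602205
Delta = -exp(-qT) * N(-d1) = -1.0000000000 * 0.3329602205 = -0.332960


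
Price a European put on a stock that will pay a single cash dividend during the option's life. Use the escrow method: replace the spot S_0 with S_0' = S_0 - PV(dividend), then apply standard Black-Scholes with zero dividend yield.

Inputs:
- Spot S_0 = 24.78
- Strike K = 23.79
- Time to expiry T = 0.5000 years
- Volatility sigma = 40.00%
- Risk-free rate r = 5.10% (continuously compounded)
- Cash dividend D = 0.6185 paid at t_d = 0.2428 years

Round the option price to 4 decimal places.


PV(D) = D * exp(-r * t_d) = 0.6185 * 0.98769355 = 0.61088846
S_0' = S_0 - PV(D) = 24.7800 - 0.61088846 = 24.16911154
d1 = (ln(S_0'/K) + (r + sigma^2/2)*T) / (sigma*sqrt(T)) = 0.28747465
d2 = d1 - sigma*sqrt(T) = 0.00463194
exp(-rT) = 0.97482238
N(-d1) = 0.38687445; N(-d2) = 0.49815213
P = K * exp(-rT) * N(-d2) - S_0' * N(-d1) = 23.7900 * 0.97482238 * 0.49815213 - 24.16911154 * 0.38687445 = 2.2022

Answer: Price = 2.2022


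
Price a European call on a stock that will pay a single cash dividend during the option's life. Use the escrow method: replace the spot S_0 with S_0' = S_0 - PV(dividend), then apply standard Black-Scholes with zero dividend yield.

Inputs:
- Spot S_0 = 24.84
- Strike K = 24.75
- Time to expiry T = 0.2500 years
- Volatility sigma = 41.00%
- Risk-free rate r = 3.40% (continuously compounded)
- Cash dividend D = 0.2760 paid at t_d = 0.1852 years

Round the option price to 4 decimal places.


PV(D) = D * exp(-r * t_d) = 0.2760 * 0.99372298 = 0.27426754
S_0' = S_0 - PV(D) = 24.8400 - 0.27426754 = 24.56573246
d1 = (ln(S_0'/K) + (r + sigma^2/2)*T) / (sigma*sqrt(T)) = 0.10750972
d2 = d1 - sigma*sqrt(T) = -0.09749028
exp(-rT) = 0.99153602
N(d1) = 0.54280769; N(d2) = 0.46116853
C = S_0' * N(d1) - K * exp(-rT) * N(d2) = 24.56573246 * 0.54280769 - 24.7500 * 0.99153602 * 0.46116853 = 2.0172

Answer: Price = 2.0172


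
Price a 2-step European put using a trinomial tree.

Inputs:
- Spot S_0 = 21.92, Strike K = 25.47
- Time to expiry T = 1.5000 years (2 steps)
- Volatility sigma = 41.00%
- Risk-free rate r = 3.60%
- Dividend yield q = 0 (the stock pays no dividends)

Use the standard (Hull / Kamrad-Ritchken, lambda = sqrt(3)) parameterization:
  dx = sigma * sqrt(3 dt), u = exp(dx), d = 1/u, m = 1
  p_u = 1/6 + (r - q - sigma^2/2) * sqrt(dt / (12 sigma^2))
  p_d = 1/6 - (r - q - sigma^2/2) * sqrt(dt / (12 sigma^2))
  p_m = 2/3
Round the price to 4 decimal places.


dt = T/N = 0.750000; dx = sigma*sqrt(3*dt) = 0.615000
u = exp(dx) = 1.849657; d = 1/u = 0.540641
p_u = 0.137368, p_m = 0.666667, p_d = 0.195965
Discount per step: exp(-r*dt) = 0.973361
Stock lattice S(k, j) with j the centered position index:
  k=0: S(0,+0) = 21.9200
  k=1: S(1,-1) = 11.8508; S(1,+0) = 21.9200; S(1,+1) = 40.5445
  k=2: S(2,-2) = 6.4071; S(2,-1) = 11.8508; S(2,+0) = 21.9200; S(2,+1) = 40.5445; S(2,+2) = 74.9934
Terminal payoffs V(N, j) = max(K - S_T, 0):
  V(2,-2) = 19.062947; V(2,-1) = 13.619152; V(2,+0) = 3.550000; V(2,+1) = 0.000000; V(2,+2) = 0.000000
Backward induction: V(k, j) = exp(-r*dt) * [p_u * V(k+1, j+1) + p_m * V(k+1, j) + p_d * V(k+1, j-1)]
  V(1,-1) = exp(-r*dt) * [p_u*3.550000 + p_m*13.619152 + p_d*19.062947] = 12.948400
  V(1,+0) = exp(-r*dt) * [p_u*0.000000 + p_m*3.550000 + p_d*13.619152] = 4.901409
  V(1,+1) = exp(-r*dt) * [p_u*0.000000 + p_m*0.000000 + p_d*3.550000] = 0.677145
  V(0,+0) = exp(-r*dt) * [p_u*0.677145 + p_m*4.901409 + p_d*12.948400] = 5.740946

Answer: Price = V(0,0) = 5.7409


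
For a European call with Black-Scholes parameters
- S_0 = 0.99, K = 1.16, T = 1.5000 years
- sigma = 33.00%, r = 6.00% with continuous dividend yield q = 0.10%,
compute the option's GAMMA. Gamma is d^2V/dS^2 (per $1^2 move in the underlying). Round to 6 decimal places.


Answer: Gamma = 0.995134

Derivation:
d1 = 0.0289600427; d2 = -0.3752057649
phi(d1) = 0.3987750222; exp(-qT) = 0.9985011244; exp(-rT) = 0.9139311853
Gamma = exp(-qT) * phi(d1) / (S * sigma * sqrt(T)) = 0.9985011244 * 0.3987750222 / (0.9900 * 0.3300 * 1.2247448714) = 0.995134


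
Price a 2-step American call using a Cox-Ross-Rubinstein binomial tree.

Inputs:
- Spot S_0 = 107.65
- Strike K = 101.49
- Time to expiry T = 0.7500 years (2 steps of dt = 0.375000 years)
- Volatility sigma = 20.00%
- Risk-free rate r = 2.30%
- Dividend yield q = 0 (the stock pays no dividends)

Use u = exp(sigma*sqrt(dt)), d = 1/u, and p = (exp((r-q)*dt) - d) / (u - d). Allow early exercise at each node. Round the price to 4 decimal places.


dt = T/N = 0.375000
u = exp(sigma*sqrt(dt)) = 1.130290; d = 1/u = 0.884728
p = (exp((r-q)*dt) - d) / (u - d) = 0.504695
Discount per step: exp(-r*dt) = 0.991412
Stock lattice S(k, i) with i counting down-moves:
  k=0: S(0,0) = 107.6500
  k=1: S(1,0) = 121.6757; S(1,1) = 95.2410
  k=2: S(2,0) = 137.5289; S(2,1) = 107.6500; S(2,2) = 84.2624
Terminal payoffs V(N, i) = max(S_T - K, 0):
  V(2,0) = 36.038917; V(2,1) = 6.160000; V(2,2) = 0.000000
Backward induction: V(k, i) = exp(-r*dt) * [p * V(k+1, i) + (1-p) * V(k+1, i+1)]; then take max(V_cont, immediate exercise) for American.
  V(1,0) = exp(-r*dt) * [p*36.038917 + (1-p)*6.160000] = 21.057336; exercise = 20.185749; V(1,0) = max -> 21.057336
  V(1,1) = exp(-r*dt) * [p*6.160000 + (1-p)*0.000000] = 3.082222; exercise = 0.000000; V(1,1) = max -> 3.082222
  V(0,0) = exp(-r*dt) * [p*21.057336 + (1-p)*3.082222] = 12.049794; exercise = 6.160000; V(0,0) = max -> 12.049794

Answer: Price = V(0,0) = 12.0498


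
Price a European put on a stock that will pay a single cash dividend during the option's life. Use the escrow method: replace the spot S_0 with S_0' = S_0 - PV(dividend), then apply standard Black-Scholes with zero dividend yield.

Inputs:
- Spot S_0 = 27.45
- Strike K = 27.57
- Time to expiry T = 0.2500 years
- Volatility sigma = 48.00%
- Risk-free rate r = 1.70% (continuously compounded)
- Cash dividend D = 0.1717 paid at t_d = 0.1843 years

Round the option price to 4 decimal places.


Answer: Price = 2.7019

Derivation:
PV(D) = D * exp(-r * t_d) = 0.1717 * 0.99687180 = 0.17116289
S_0' = S_0 - PV(D) = 27.4500 - 0.17116289 = 27.27883711
d1 = (ln(S_0'/K) + (r + sigma^2/2)*T) / (sigma*sqrt(T)) = 0.09347075
d2 = d1 - sigma*sqrt(T) = -0.14652925
exp(-rT) = 0.99575902
N(-d1) = 0.46276479; N(-d2) = 0.55824820
P = K * exp(-rT) * N(-d2) - S_0' * N(-d1) = 27.5700 * 0.99575902 * 0.55824820 - 27.27883711 * 0.46276479 = 2.7019


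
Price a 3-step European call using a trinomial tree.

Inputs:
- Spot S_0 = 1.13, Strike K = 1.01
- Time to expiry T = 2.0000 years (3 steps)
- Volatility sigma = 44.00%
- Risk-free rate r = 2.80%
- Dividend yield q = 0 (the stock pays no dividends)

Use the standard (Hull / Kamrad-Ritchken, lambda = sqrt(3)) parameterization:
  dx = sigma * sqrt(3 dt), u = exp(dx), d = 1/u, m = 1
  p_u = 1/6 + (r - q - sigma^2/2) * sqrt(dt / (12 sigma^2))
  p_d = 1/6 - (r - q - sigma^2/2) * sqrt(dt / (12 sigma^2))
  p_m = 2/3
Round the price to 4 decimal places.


Answer: Price = V(0,0) = 0.3414

Derivation:
dt = T/N = 0.666667; dx = sigma*sqrt(3*dt) = 0.622254
u = exp(dx) = 1.863123; d = 1/u = 0.536733
p_u = 0.129811, p_m = 0.666667, p_d = 0.203522
Discount per step: exp(-r*dt) = 0.981506
Stock lattice S(k, j) with j the centered position index:
  k=0: S(0,+0) = 1.1300
  k=1: S(1,-1) = 0.6065; S(1,+0) = 1.1300; S(1,+1) = 2.1053
  k=2: S(2,-2) = 0.3255; S(2,-1) = 0.6065; S(2,+0) = 1.1300; S(2,+1) = 2.1053; S(2,+2) = 3.9225
  k=3: S(3,-3) = 0.1747; S(3,-2) = 0.3255; S(3,-1) = 0.6065; S(3,+0) = 1.1300; S(3,+1) = 2.1053; S(3,+2) = 3.9225; S(3,+3) = 7.3081
Terminal payoffs V(N, j) = max(S_T - K, 0):
  V(3,-3) = 0.000000; V(3,-2) = 0.000000; V(3,-1) = 0.000000; V(3,+0) = 0.120000; V(3,+1) = 1.095329; V(3,+2) = 2.912486; V(3,+3) = 6.298072
Backward induction: V(k, j) = exp(-r*dt) * [p_u * V(k+1, j+1) + p_m * V(k+1, j) + p_d * V(k+1, j-1)]
  V(2,-2) = exp(-r*dt) * [p_u*0.000000 + p_m*0.000000 + p_d*0.000000] = 0.000000
  V(2,-1) = exp(-r*dt) * [p_u*0.120000 + p_m*0.000000 + p_d*0.000000] = 0.015289
  V(2,+0) = exp(-r*dt) * [p_u*1.095329 + p_m*0.120000 + p_d*0.000000] = 0.218077
  V(2,+1) = exp(-r*dt) * [p_u*2.912486 + p_m*1.095329 + p_d*0.120000] = 1.111768
  V(2,+2) = exp(-r*dt) * [p_u*6.298072 + p_m*2.912486 + p_d*1.095329] = 2.926992
  V(1,-1) = exp(-r*dt) * [p_u*0.218077 + p_m*0.015289 + p_d*0.000000] = 0.037790
  V(1,+0) = exp(-r*dt) * [p_u*1.111768 + p_m*0.218077 + p_d*0.015289] = 0.287401
  V(1,+1) = exp(-r*dt) * [p_u*2.926992 + p_m*1.111768 + p_d*0.218077] = 1.143964
  V(0,+0) = exp(-r*dt) * [p_u*1.143964 + p_m*0.287401 + p_d*0.037790] = 0.341360


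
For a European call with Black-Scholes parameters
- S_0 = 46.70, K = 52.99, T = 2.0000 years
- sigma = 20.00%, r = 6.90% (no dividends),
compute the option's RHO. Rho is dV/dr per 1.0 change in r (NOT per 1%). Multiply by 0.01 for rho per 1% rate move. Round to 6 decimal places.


Answer: Rho = 42.472963

Derivation:
d1 = 0.1825783232; d2 = -0.1002643893
phi(d1) = 0.3923480481; exp(-qT) = 1.0000000000; exp(-rT) = 0.8710986917
N(d2) = 0.4600672141
Rho = K*T*exp(-rT)*N(d2) = 52.9900 * 2.0000 * 0.8710986917 * 0.4600672141 = 42.472963


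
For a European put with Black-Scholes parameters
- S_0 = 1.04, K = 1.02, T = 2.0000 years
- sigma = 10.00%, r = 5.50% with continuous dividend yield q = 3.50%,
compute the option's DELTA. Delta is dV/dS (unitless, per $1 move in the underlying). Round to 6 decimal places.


d1 = 0.4908599925; d2 = 0.3494386362
phi(d1) = 0.3536631759; exp(-qT) = 0.9323938199; exp(-rT) = 0.8958341353
N(-d1) = 0.3117627376
Delta = -exp(-qT) * N(-d1) = -0.9323938199 * 0.3117627376 = -0.290686

Answer: Delta = -0.290686


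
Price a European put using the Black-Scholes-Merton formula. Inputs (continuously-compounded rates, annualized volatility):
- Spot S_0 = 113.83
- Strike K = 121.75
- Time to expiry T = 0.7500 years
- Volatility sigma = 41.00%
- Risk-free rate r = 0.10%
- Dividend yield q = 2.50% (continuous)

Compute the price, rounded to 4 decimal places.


Answer: Price = 21.8807

Derivation:
d1 = (ln(S/K) + (r - q + 0.5*sigma^2) * T) / (sigma * sqrt(T)) = -0.06259647
d2 = d1 - sigma * sqrt(T) = -0.41766689
exp(-rT) = 0.99925028; exp(-qT) = 0.98142469
P = K * exp(-rT) * N(-d2) - S_0 * exp(-qT) * N(-d1)
N(-d1) = 0.52495608; N(-d2) = 0.66190466
P = 121.7500 * 0.99925028 * 0.66190466 - 113.8300 * 0.98142469 * 0.52495608 = 21.8807


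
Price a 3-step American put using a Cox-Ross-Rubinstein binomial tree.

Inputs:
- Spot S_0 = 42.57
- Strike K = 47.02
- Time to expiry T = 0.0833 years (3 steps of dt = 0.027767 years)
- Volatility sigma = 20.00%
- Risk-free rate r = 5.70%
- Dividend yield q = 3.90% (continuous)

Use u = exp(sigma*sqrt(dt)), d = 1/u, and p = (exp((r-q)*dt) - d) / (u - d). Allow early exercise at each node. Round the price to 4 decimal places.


dt = T/N = 0.027767
u = exp(sigma*sqrt(dt)) = 1.033888; d = 1/u = 0.967223
p = (exp((r-q)*dt) - d) / (u - d) = 0.499168
Discount per step: exp(-r*dt) = 0.998419
Stock lattice S(k, i) with i counting down-moves:
  k=0: S(0,0) = 42.5700
  k=1: S(1,0) = 44.0126; S(1,1) = 41.1747
  k=2: S(2,0) = 45.5041; S(2,1) = 42.5700; S(2,2) = 39.8251
  k=3: S(3,0) = 47.0462; S(3,1) = 44.0126; S(3,2) = 41.1747; S(3,3) = 38.5197
Terminal payoffs V(N, i) = max(K - S_T, 0):
  V(3,0) = 0.000000; V(3,1) = 3.007378; V(3,2) = 5.845336; V(3,3) = 8.500301
Backward induction: V(k, i) = exp(-r*dt) * [p * V(k+1, i) + (1-p) * V(k+1, i+1)]; then take max(V_cont, immediate exercise) for American.
  V(2,0) = exp(-r*dt) * [p*0.000000 + (1-p)*3.007378] = 1.503809; exercise = 1.515869; V(2,0) = max -> 1.515869
  V(2,1) = exp(-r*dt) * [p*3.007378 + (1-p)*5.845336] = 4.421714; exercise = 4.450000; V(2,1) = max -> 4.450000
  V(2,2) = exp(-r*dt) * [p*5.845336 + (1-p)*8.500301] = 7.163680; exercise = 7.194937; V(2,2) = max -> 7.194937
  V(1,0) = exp(-r*dt) * [p*1.515869 + (1-p)*4.450000] = 2.980654; exercise = 3.007378; V(1,0) = max -> 3.007378
  V(1,1) = exp(-r*dt) * [p*4.450000 + (1-p)*7.194937] = 5.815540; exercise = 5.845336; V(1,1) = max -> 5.845336
  V(0,0) = exp(-r*dt) * [p*3.007378 + (1-p)*5.845336] = 4.421714; exercise = 4.450000; V(0,0) = max -> 4.450000

Answer: Price = V(0,0) = 4.4500


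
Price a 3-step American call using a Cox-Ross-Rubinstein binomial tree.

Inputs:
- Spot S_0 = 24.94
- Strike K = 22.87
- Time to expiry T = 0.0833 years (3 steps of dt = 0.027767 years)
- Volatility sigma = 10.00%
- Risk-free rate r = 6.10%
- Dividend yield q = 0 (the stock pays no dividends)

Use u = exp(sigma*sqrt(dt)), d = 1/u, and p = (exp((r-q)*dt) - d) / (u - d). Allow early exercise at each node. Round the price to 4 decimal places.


dt = T/N = 0.027767
u = exp(sigma*sqrt(dt)) = 1.016803; d = 1/u = 0.983475
p = (exp((r-q)*dt) - d) / (u - d) = 0.546698
Discount per step: exp(-r*dt) = 0.998308
Stock lattice S(k, i) with i counting down-moves:
  k=0: S(0,0) = 24.9400
  k=1: S(1,0) = 25.3591; S(1,1) = 24.5279
  k=2: S(2,0) = 25.7852; S(2,1) = 24.9400; S(2,2) = 24.1225
  k=3: S(3,0) = 26.2184; S(3,1) = 25.3591; S(3,2) = 24.5279; S(3,3) = 23.7239
Terminal payoffs V(N, i) = max(S_T - K, 0):
  V(3,0) = 3.348439; V(3,1) = 2.489065; V(3,2) = 1.657860; V(3,3) = 0.853899
Backward induction: V(k, i) = exp(-r*dt) * [p * V(k+1, i) + (1-p) * V(k+1, i+1)]; then take max(V_cont, immediate exercise) for American.
  V(2,0) = exp(-r*dt) * [p*3.348439 + (1-p)*2.489065] = 2.953876; exercise = 2.915172; V(2,0) = max -> 2.953876
  V(2,1) = exp(-r*dt) * [p*2.489065 + (1-p)*1.657860] = 2.108704; exercise = 2.070000; V(2,1) = max -> 2.108704
  V(2,2) = exp(-r*dt) * [p*1.657860 + (1-p)*0.853899] = 1.291234; exercise = 1.252530; V(2,2) = max -> 1.291234
  V(1,0) = exp(-r*dt) * [p*2.953876 + (1-p)*2.108704] = 2.566407; exercise = 2.489065; V(1,0) = max -> 2.566407
  V(1,1) = exp(-r*dt) * [p*2.108704 + (1-p)*1.291234] = 1.735202; exercise = 1.657860; V(1,1) = max -> 1.735202
  V(0,0) = exp(-r*dt) * [p*2.566407 + (1-p)*1.735202] = 2.185915; exercise = 2.070000; V(0,0) = max -> 2.185915

Answer: Price = V(0,0) = 2.1859


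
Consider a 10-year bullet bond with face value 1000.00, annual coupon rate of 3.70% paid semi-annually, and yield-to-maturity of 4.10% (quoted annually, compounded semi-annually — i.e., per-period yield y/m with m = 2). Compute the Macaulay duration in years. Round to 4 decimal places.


Answer: Macaulay duration = 8.4172 years

Derivation:
Coupon per period c = face * coupon_rate / m = 18.500000
Periods per year m = 2; per-period yield y/m = 0.020500
Number of cashflows N = 20
Cashflows (t years, CF_t, discount factor 1/(1+y/m)^(m*t), PV):
  t = 0.5000: CF_t = 18.500000, DF = 0.979912, PV = 18.128368
  t = 1.0000: CF_t = 18.500000, DF = 0.960227, PV = 17.764202
  t = 1.5000: CF_t = 18.500000, DF = 0.940938, PV = 17.407352
  t = 2.0000: CF_t = 18.500000, DF = 0.922036, PV = 17.057669
  t = 2.5000: CF_t = 18.500000, DF = 0.903514, PV = 16.715012
  t = 3.0000: CF_t = 18.500000, DF = 0.885364, PV = 16.379237
  t = 3.5000: CF_t = 18.500000, DF = 0.867579, PV = 16.050208
  t = 4.0000: CF_t = 18.500000, DF = 0.850151, PV = 15.727788
  t = 4.5000: CF_t = 18.500000, DF = 0.833073, PV = 15.411846
  t = 5.0000: CF_t = 18.500000, DF = 0.816338, PV = 15.102249
  t = 5.5000: CF_t = 18.500000, DF = 0.799939, PV = 14.798873
  t = 6.0000: CF_t = 18.500000, DF = 0.783870, PV = 14.501590
  t = 6.5000: CF_t = 18.500000, DF = 0.768123, PV = 14.210279
  t = 7.0000: CF_t = 18.500000, DF = 0.752693, PV = 13.924820
  t = 7.5000: CF_t = 18.500000, DF = 0.737573, PV = 13.645096
  t = 8.0000: CF_t = 18.500000, DF = 0.722756, PV = 13.370991
  t = 8.5000: CF_t = 18.500000, DF = 0.708237, PV = 13.102392
  t = 9.0000: CF_t = 18.500000, DF = 0.694010, PV = 12.839188
  t = 9.5000: CF_t = 18.500000, DF = 0.680069, PV = 12.581272
  t = 10.0000: CF_t = 1018.500000, DF = 0.666407, PV = 678.735949
Price P = sum_t PV_t = 967.454382
Macaulay numerator sum_t t * PV_t:
  t * PV_t at t = 0.5000: 9.064184
  t * PV_t at t = 1.0000: 17.764202
  t * PV_t at t = 1.5000: 26.111027
  t * PV_t at t = 2.0000: 34.115339
  t * PV_t at t = 2.5000: 41.787529
  t * PV_t at t = 3.0000: 49.137712
  t * PV_t at t = 3.5000: 56.175728
  t * PV_t at t = 4.0000: 62.911153
  t * PV_t at t = 4.5000: 69.353305
  t * PV_t at t = 5.0000: 75.511247
  t * PV_t at t = 5.5000: 81.393799
  t * PV_t at t = 6.0000: 87.009540
  t * PV_t at t = 6.5000: 92.366815
  t * PV_t at t = 7.0000: 97.473743
  t * PV_t at t = 7.5000: 102.338219
  t * PV_t at t = 8.0000: 106.967925
  t * PV_t at t = 8.5000: 111.370328
  t * PV_t at t = 9.0000: 115.552694
  t * PV_t at t = 9.5000: 119.522085
  t * PV_t at t = 10.0000: 6787.359494
Macaulay duration D = (sum_t t * PV_t) / P = 8143.286068 / 967.454382 = 8.417230


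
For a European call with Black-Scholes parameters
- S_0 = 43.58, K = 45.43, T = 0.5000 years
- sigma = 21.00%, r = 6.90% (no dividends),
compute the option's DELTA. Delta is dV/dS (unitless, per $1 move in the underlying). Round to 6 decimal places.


Answer: Delta = 0.510613

Derivation:
d1 = 0.0266050593; d2 = -0.1218873648
phi(d1) = 0.3988011139; exp(-qT) = 1.0000000000; exp(-rT) = 0.9660883397
N(d1) = 0.5106126310
Delta = exp(-qT) * N(d1) = 1.0000000000 * 0.5106126310 = 0.510613


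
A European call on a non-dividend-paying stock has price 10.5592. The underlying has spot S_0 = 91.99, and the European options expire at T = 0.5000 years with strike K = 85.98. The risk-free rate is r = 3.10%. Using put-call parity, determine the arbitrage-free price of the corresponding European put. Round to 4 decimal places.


Put-call parity: C - P = S_0 * exp(-qT) - K * exp(-rT).
S_0 * exp(-qT) = 91.9900 * 1.00000000 = 91.99000000
K * exp(-rT) = 85.9800 * 0.98461951 = 84.65758519
P = C - S*exp(-qT) + K*exp(-rT)
P = 10.5592 - 91.99000000 + 84.65758519 = 3.2268

Answer: Put price = 3.2268


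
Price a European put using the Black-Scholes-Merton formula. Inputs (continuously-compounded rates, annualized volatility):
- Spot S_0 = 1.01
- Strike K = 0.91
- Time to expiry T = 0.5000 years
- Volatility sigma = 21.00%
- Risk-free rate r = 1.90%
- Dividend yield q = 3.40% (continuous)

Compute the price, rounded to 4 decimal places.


Answer: Price = 0.0217

Derivation:
d1 = (ln(S/K) + (r - q + 0.5*sigma^2) * T) / (sigma * sqrt(T)) = 0.72586875
d2 = d1 - sigma * sqrt(T) = 0.57737633
exp(-rT) = 0.99054498; exp(-qT) = 0.98314368
P = K * exp(-rT) * N(-d2) - S_0 * exp(-qT) * N(-d1)
N(-d1) = 0.23395962; N(-d2) = 0.28184263
P = 0.9100 * 0.99054498 * 0.28184263 - 1.0100 * 0.98314368 * 0.23395962 = 0.0217


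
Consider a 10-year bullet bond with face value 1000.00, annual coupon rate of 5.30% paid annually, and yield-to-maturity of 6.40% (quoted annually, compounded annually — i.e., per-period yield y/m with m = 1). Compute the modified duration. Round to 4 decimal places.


Answer: Modified duration = 7.4411

Derivation:
Coupon per period c = face * coupon_rate / m = 53.000000
Periods per year m = 1; per-period yield y/m = 0.064000
Number of cashflows N = 10
Cashflows (t years, CF_t, discount factor 1/(1+y/m)^(m*t), PV):
  t = 1.0000: CF_t = 53.000000, DF = 0.939850, PV = 49.812030
  t = 2.0000: CF_t = 53.000000, DF = 0.883317, PV = 46.815818
  t = 3.0000: CF_t = 53.000000, DF = 0.830185, PV = 43.999829
  t = 4.0000: CF_t = 53.000000, DF = 0.780249, PV = 41.353222
  t = 5.0000: CF_t = 53.000000, DF = 0.733317, PV = 38.865811
  t = 6.0000: CF_t = 53.000000, DF = 0.689208, PV = 36.528017
  t = 7.0000: CF_t = 53.000000, DF = 0.647752, PV = 34.330843
  t = 8.0000: CF_t = 53.000000, DF = 0.608789, PV = 32.265830
  t = 9.0000: CF_t = 53.000000, DF = 0.572170, PV = 30.325029
  t = 10.0000: CF_t = 1053.000000, DF = 0.537754, PV = 566.255054
Price P = sum_t PV_t = 920.551484
First compute Macaulay numerator sum_t t * PV_t:
  t * PV_t at t = 1.0000: 49.812030
  t * PV_t at t = 2.0000: 93.631635
  t * PV_t at t = 3.0000: 131.999486
  t * PV_t at t = 4.0000: 165.412890
  t * PV_t at t = 5.0000: 194.329053
  t * PV_t at t = 6.0000: 219.168105
  t * PV_t at t = 7.0000: 240.315904
  t * PV_t at t = 8.0000: 258.126643
  t * PV_t at t = 9.0000: 272.925257
  t * PV_t at t = 10.0000: 5662.550545
Macaulay duration D = 7288.271548 / 920.551484 = 7.917288
Modified duration = D / (1 + y/m) = 7.917288 / (1 + 0.064000) = 7.441060


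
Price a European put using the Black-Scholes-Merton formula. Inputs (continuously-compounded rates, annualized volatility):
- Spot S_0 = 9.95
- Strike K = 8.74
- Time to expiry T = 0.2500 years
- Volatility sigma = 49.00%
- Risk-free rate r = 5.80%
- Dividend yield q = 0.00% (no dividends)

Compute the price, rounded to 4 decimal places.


d1 = (ln(S/K) + (r - q + 0.5*sigma^2) * T) / (sigma * sqrt(T)) = 0.71091780
d2 = d1 - sigma * sqrt(T) = 0.46591780
exp(-rT) = 0.98560462; exp(-qT) = 1.00000000
P = K * exp(-rT) * N(-d2) - S_0 * exp(-qT) * N(-d1)
N(-d1) = 0.23856759; N(-d2) = 0.32063717
P = 8.7400 * 0.98560462 * 0.32063717 - 9.9500 * 1.00000000 * 0.23856759 = 0.3883

Answer: Price = 0.3883


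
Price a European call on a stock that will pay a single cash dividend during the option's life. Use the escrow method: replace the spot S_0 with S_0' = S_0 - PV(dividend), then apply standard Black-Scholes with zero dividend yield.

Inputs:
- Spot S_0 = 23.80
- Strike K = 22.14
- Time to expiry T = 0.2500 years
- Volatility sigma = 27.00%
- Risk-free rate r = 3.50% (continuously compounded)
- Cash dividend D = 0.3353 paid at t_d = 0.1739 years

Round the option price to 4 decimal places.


Answer: Price = 2.1288

Derivation:
PV(D) = D * exp(-r * t_d) = 0.3353 * 0.99393199 = 0.33326539
S_0' = S_0 - PV(D) = 23.8000 - 0.33326539 = 23.46673461
d1 = (ln(S_0'/K) + (r + sigma^2/2)*T) / (sigma*sqrt(T)) = 0.56341068
d2 = d1 - sigma*sqrt(T) = 0.42841068
exp(-rT) = 0.99128817
N(d1) = 0.71342237; N(d2) = 0.66582393
C = S_0' * N(d1) - K * exp(-rT) * N(d2) = 23.46673461 * 0.71342237 - 22.1400 * 0.99128817 * 0.66582393 = 2.1288


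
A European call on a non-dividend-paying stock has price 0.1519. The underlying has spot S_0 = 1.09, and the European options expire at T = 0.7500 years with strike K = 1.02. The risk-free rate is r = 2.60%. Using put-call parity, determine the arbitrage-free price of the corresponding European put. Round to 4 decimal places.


Answer: Put price = 0.0622

Derivation:
Put-call parity: C - P = S_0 * exp(-qT) - K * exp(-rT).
S_0 * exp(-qT) = 1.0900 * 1.00000000 = 1.09000000
K * exp(-rT) = 1.0200 * 0.98068890 = 1.00030267
P = C - S*exp(-qT) + K*exp(-rT)
P = 0.1519 - 1.09000000 + 1.00030267 = 0.0622


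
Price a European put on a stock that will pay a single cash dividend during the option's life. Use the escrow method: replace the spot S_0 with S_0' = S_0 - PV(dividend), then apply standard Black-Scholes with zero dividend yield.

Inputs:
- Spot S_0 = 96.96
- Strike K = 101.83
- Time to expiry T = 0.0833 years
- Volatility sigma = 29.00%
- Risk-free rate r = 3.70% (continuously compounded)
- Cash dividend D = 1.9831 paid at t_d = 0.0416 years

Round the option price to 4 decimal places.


Answer: Price = 7.5325

Derivation:
PV(D) = D * exp(-r * t_d) = 1.9831 * 0.99846198 = 1.98004996
S_0' = S_0 - PV(D) = 96.9600 - 1.98004996 = 94.97995004
d1 = (ln(S_0'/K) + (r + sigma^2/2)*T) / (sigma*sqrt(T)) = -0.75334282
d2 = d1 - sigma*sqrt(T) = -0.83704187
exp(-rT) = 0.99692264
N(-d1) = 0.77437803; N(-d2) = 0.79871548
P = K * exp(-rT) * N(-d2) - S_0' * N(-d1) = 101.8300 * 0.99692264 * 0.79871548 - 94.97995004 * 0.77437803 = 7.5325


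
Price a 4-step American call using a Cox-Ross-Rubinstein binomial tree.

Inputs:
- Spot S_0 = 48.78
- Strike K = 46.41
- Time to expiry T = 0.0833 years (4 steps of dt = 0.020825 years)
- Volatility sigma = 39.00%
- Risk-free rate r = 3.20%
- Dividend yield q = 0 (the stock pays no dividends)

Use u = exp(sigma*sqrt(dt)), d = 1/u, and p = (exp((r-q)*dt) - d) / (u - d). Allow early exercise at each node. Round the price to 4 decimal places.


Answer: Price = V(0,0) = 3.7166

Derivation:
dt = T/N = 0.020825
u = exp(sigma*sqrt(dt)) = 1.057894; d = 1/u = 0.945274
p = (exp((r-q)*dt) - d) / (u - d) = 0.491853
Discount per step: exp(-r*dt) = 0.999334
Stock lattice S(k, i) with i counting down-moves:
  k=0: S(0,0) = 48.7800
  k=1: S(1,0) = 51.6041; S(1,1) = 46.1105
  k=2: S(2,0) = 54.5917; S(2,1) = 48.7800; S(2,2) = 43.5870
  k=3: S(3,0) = 57.7522; S(3,1) = 51.6041; S(3,2) = 46.1105; S(3,3) = 41.2017
  k=4: S(4,0) = 61.0957; S(4,1) = 54.5917; S(4,2) = 48.7800; S(4,3) = 43.5870; S(4,4) = 38.9469
Terminal payoffs V(N, i) = max(S_T - K, 0):
  V(4,0) = 14.685729; V(4,1) = 8.181663; V(4,2) = 2.370000; V(4,3) = 0.000000; V(4,4) = 0.000000
Backward induction: V(k, i) = exp(-r*dt) * [p * V(k+1, i) + (1-p) * V(k+1, i+1)]; then take max(V_cont, immediate exercise) for American.
  V(3,0) = exp(-r*dt) * [p*14.685729 + (1-p)*8.181663] = 11.373124; exercise = 11.342207; V(3,0) = max -> 11.373124
  V(3,1) = exp(-r*dt) * [p*8.181663 + (1-p)*2.370000] = 5.225000; exercise = 5.194082; V(3,1) = max -> 5.225000
  V(3,2) = exp(-r*dt) * [p*2.370000 + (1-p)*0.000000] = 1.164915; exercise = 0.000000; V(3,2) = max -> 1.164915
  V(3,3) = exp(-r*dt) * [p*0.000000 + (1-p)*0.000000] = 0.000000; exercise = 0.000000; V(3,3) = max -> 0.000000
  V(2,0) = exp(-r*dt) * [p*11.373124 + (1-p)*5.225000] = 8.243477; exercise = 8.181663; V(2,0) = max -> 8.243477
  V(2,1) = exp(-r*dt) * [p*5.225000 + (1-p)*1.164915] = 3.159773; exercise = 2.370000; V(2,1) = max -> 3.159773
  V(2,2) = exp(-r*dt) * [p*1.164915 + (1-p)*0.000000] = 0.572585; exercise = 0.000000; V(2,2) = max -> 0.572585
  V(1,0) = exp(-r*dt) * [p*8.243477 + (1-p)*3.159773] = 5.656436; exercise = 5.194082; V(1,0) = max -> 5.656436
  V(1,1) = exp(-r*dt) * [p*3.159773 + (1-p)*0.572585] = 1.843871; exercise = 0.000000; V(1,1) = max -> 1.843871
  V(0,0) = exp(-r*dt) * [p*5.656436 + (1-p)*1.843871] = 3.716614; exercise = 2.370000; V(0,0) = max -> 3.716614


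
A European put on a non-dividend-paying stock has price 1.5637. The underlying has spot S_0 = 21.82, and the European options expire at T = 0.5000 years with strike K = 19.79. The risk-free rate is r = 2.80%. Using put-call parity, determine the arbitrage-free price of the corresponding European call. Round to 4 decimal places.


Answer: Call price = 3.8688

Derivation:
Put-call parity: C - P = S_0 * exp(-qT) - K * exp(-rT).
S_0 * exp(-qT) = 21.8200 * 1.00000000 = 21.82000000
K * exp(-rT) = 19.7900 * 0.98609754 = 19.51487040
C = P + S*exp(-qT) - K*exp(-rT)
C = 1.5637 + 21.82000000 - 19.51487040 = 3.8688


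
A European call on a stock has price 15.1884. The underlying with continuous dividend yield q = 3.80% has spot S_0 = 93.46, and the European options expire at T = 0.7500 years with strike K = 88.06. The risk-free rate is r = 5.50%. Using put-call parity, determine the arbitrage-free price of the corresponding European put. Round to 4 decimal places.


Answer: Put price = 8.8558

Derivation:
Put-call parity: C - P = S_0 * exp(-qT) - K * exp(-rT).
S_0 * exp(-qT) = 93.4600 * 0.97190229 = 90.83398841
K * exp(-rT) = 88.0600 * 0.95958920 = 84.50142519
P = C - S*exp(-qT) + K*exp(-rT)
P = 15.1884 - 90.83398841 + 84.50142519 = 8.8558
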